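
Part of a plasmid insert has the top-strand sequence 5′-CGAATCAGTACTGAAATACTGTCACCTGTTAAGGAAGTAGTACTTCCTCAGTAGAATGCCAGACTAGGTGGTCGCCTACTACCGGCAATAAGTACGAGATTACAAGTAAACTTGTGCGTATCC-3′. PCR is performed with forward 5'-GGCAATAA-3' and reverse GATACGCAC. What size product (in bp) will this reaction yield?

39 bp

Scanning the template, GGCAATAA occurs at positions 84–91; this primer anneals to the bottom strand there with its 3' end pointing downstream.
Taking the reverse complement of GATACGCAC gives GTGCGTATC, found at positions 114–122 on the template; the primer anneals here to the top strand with its 3' end pointing upstream.
Product length = (reverse-primer end) − (forward-primer start) + 1 = 122 − 84 + 1 = 39 bp.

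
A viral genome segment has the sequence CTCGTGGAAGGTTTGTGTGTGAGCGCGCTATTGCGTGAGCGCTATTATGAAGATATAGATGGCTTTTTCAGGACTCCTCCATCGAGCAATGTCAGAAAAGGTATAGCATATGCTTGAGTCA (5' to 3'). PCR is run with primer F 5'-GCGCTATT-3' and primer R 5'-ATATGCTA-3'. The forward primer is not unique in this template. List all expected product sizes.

The forward primer GCGCTATT matches the top strand at positions 25–32, 39–46.
The reverse primer's reverse complement is TAGCATAT, matching at positions 104–111.
Each forward site pairs with the reverse site to give a product ending at position 111: sizes 87, 73 bp.

87 bp, 73 bp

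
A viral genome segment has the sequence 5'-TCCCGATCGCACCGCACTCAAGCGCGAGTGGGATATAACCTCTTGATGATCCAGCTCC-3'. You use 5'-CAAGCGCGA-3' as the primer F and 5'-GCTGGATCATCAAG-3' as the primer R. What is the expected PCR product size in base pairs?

Forward primer CAAGCGCGA is found on the top strand at positions 19–27.
Reverse complement of the reverse primer: CTTGATGATCCAGC. This occurs on the top strand at positions 42–55.
Amplicon spans positions 19–55: 37 bp.

37 bp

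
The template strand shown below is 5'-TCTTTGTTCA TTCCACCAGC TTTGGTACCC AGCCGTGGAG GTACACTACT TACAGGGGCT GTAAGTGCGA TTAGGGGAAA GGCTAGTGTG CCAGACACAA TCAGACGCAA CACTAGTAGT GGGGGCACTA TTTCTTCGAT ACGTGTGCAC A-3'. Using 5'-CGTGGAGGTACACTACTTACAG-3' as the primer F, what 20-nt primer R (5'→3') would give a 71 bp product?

The forward primer binds at positions 34–55, so a 71 bp product ends at position 34 + 71 − 1 = 104.
The reverse primer anneals to the top strand over positions 85–104, i.e. to AGTGTGCCAGACACAATCAG.
Its sequence written 5'→3' is the reverse complement: CTGATTGTGTCTGGCACACT.

5'-CTGATTGTGTCTGGCACACT-3'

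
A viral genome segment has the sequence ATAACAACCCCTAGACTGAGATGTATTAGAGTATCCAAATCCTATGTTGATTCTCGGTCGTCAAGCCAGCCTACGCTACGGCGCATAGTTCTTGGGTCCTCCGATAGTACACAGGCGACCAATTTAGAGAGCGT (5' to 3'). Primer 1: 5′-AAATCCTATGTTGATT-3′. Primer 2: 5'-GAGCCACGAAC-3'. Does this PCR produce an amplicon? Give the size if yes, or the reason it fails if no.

No product — primer 2 has no binding site in the template.

Primer 2 (GAGCCACGAAC) does not match the top strand, and its reverse complement GTTCGTGGCTC does not match either.
With no annealing site for primer 2, no amplification occurs.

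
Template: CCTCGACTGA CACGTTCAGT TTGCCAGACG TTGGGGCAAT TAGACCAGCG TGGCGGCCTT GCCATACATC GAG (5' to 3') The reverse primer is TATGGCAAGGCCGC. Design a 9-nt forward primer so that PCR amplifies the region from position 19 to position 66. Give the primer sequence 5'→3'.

The reverse primer's reverse complement GCGGCCTTGCCATA matches the template at positions 53–66; the product starts at position 19.
The forward primer is identical to the top strand over positions 19–27: GTTTGCCAG.

5'-GTTTGCCAG-3'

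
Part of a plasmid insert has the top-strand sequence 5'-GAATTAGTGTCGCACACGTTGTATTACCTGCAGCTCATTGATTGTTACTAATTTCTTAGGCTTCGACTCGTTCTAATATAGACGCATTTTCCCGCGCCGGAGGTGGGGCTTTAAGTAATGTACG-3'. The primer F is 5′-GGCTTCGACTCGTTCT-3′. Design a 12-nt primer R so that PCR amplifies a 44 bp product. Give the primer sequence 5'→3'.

The forward primer binds at positions 59–74, so a 44 bp product ends at position 59 + 44 − 1 = 102.
The reverse primer anneals to the top strand over positions 91–102, i.e. to CCCGCGCCGGAG.
Its sequence written 5'→3' is the reverse complement: CTCCGGCGCGGG.

5'-CTCCGGCGCGGG-3'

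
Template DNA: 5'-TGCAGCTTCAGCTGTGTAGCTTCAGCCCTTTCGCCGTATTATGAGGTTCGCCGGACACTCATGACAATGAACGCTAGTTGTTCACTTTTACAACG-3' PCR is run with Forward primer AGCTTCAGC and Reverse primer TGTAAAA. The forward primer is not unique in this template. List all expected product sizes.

89 bp, 75 bp

The forward primer AGCTTCAGC matches the top strand at positions 4–12, 18–26.
The reverse primer's reverse complement is TTTTACA, matching at positions 86–92.
Each forward site pairs with the reverse site to give a product ending at position 92: sizes 89, 75 bp.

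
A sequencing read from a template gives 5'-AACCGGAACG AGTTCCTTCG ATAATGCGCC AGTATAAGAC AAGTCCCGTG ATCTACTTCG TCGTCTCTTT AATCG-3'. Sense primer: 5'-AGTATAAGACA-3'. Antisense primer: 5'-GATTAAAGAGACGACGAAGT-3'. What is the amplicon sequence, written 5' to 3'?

5'-AGTATAAGACAAGTCCCGTGATCTACTTCGTCGTCTCTTTAATC-3'

The forward primer matches the template at positions 31–41.
Taking the reverse complement of GATTAAAGAGACGACGAAGT gives ACTTCGTCGTCTCTTTAATC, found at positions 55–74 on the template; the primer anneals here to the top strand with its 3' end pointing upstream.
The product is the template from position 31 through 74 (44 bp).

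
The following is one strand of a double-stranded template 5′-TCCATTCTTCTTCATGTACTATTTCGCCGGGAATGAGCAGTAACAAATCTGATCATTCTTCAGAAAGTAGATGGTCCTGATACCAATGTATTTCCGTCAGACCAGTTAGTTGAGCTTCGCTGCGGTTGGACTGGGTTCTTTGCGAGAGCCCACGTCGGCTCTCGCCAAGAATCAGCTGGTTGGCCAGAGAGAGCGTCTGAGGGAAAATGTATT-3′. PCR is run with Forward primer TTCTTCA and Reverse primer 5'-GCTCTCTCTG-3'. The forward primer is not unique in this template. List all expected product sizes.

The forward primer TTCTTCA matches the top strand at positions 8–14, 56–62.
The reverse primer's reverse complement is CAGAGAGAGC, matching at positions 185–194.
Each forward site pairs with the reverse site to give a product ending at position 194: sizes 187, 139 bp.

187 bp, 139 bp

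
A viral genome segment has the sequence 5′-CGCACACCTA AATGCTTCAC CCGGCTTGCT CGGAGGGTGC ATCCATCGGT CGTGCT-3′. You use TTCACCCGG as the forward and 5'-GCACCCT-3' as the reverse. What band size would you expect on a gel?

Forward primer TTCACCCGG is found on the top strand at positions 16–24.
The reverse primer's reverse complement is AGGGTGC, which matches the template at positions 34–40.
Amplicon spans positions 16–40: 25 bp.

25 bp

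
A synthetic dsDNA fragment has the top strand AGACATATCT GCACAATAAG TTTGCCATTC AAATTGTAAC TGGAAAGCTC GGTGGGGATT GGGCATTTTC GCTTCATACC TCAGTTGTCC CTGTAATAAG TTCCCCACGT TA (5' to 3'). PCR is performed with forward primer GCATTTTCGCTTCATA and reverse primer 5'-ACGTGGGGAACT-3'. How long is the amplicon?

48 bp

The forward primer matches the template at positions 63–78.
Reverse complement of the reverse primer: AGTTCCCCACGT. This occurs on the top strand at positions 99–110.
The product runs from position 63 to position 110, so its length is 110 − 63 + 1 = 48 bp.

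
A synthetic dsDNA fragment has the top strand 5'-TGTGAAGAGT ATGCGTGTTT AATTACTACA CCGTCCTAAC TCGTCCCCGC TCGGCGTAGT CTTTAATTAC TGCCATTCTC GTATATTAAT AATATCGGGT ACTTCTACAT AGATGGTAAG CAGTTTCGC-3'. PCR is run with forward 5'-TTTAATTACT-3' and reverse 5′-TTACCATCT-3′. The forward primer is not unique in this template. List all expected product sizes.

The forward primer TTTAATTACT matches the top strand at positions 18–27, 62–71.
The reverse primer's reverse complement is AGATGGTAA, matching at positions 111–119.
Each forward site pairs with the reverse site to give a product ending at position 119: sizes 102, 58 bp.

102 bp, 58 bp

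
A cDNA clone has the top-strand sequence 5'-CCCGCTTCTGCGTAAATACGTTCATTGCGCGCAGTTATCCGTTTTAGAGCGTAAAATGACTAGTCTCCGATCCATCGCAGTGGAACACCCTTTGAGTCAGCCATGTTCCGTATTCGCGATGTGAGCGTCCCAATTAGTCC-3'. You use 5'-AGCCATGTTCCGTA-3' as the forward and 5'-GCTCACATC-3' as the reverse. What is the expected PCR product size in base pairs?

Forward primer AGCCATGTTCCGTA is found on the top strand at positions 99–112.
The reverse primer's reverse complement is GATGTGAGC, which matches the template at positions 118–126.
The product runs from position 99 to position 126, so its length is 126 − 99 + 1 = 28 bp.

28 bp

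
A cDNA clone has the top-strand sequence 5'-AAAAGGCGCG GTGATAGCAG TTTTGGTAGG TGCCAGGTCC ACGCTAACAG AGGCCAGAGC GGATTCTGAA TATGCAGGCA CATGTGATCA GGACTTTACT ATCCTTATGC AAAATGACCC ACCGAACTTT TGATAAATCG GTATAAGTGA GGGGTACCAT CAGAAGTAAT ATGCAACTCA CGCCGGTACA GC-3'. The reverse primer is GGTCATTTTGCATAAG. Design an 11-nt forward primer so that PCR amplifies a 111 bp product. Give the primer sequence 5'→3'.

The reverse primer's reverse complement CTTATGCAAAATGACC matches the template at positions 104–119, so the product ends at position 119.
A 111 bp product then starts at position 119 − 111 + 1 = 9.
The forward primer is identical to the top strand there: CGGTGATAGCA.

5'-CGGTGATAGCA-3'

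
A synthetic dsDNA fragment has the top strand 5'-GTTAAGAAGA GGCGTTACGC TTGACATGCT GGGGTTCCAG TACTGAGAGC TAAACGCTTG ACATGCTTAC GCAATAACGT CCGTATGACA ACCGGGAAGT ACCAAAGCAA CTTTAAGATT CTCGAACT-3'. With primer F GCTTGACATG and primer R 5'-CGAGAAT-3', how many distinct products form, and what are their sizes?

The forward primer GCTTGACATG matches the top strand at positions 19–28, 56–65.
The reverse primer's reverse complement is ATTCTCG, matching at positions 118–124.
Each forward site pairs with the reverse site to give a product ending at position 124: sizes 106, 69 bp.

Two products: 106 bp, 69 bp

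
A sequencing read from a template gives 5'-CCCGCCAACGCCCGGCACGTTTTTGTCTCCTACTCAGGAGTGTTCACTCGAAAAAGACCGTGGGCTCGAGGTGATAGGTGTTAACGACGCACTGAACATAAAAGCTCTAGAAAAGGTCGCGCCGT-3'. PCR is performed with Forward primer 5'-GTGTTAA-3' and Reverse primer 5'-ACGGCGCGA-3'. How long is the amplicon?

48 bp

The forward primer matches the template at positions 78–84.
Taking the reverse complement of ACGGCGCGA gives TCGCGCCGT, found at positions 117–125 on the template; the primer anneals here to the top strand with its 3' end pointing upstream.
The product runs from position 78 to position 125, so its length is 125 − 78 + 1 = 48 bp.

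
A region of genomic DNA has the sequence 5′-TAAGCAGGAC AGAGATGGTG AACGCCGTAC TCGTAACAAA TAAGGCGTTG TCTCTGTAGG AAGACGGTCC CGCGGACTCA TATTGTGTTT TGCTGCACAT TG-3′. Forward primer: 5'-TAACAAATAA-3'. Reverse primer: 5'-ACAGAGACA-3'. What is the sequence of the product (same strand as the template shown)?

Scanning the template, TAACAAATAA occurs at positions 34–43; this primer anneals to the bottom strand there with its 3' end pointing downstream.
The reverse primer's reverse complement is TGTCTCTGT, which matches the template at positions 49–57.
The product is the template from position 34 through 57 (24 bp).

5'-TAACAAATAAGGCGTTGTCTCTGT-3'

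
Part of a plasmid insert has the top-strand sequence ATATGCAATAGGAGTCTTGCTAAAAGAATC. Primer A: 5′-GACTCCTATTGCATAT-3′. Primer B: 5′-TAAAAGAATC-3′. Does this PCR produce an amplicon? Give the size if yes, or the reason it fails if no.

No product — the primers' 3' ends point away from each other.

Primer A (GACTCCTATTGCATAT) has reverse complement ATATGCAATAGGAGTC, which matches the top strand at positions 1–16; primer A anneals to the top strand there with its 3' end pointing upstream toward position 1.
Primer B (TAAAAGAATC) matches the top strand directly at positions 21–30; it anneals to the bottom strand with its 3' end pointing downstream toward position 30.
The 3' ends diverge (primer A extends toward position 1, primer B toward position 30), so the primers never converge on a shared product.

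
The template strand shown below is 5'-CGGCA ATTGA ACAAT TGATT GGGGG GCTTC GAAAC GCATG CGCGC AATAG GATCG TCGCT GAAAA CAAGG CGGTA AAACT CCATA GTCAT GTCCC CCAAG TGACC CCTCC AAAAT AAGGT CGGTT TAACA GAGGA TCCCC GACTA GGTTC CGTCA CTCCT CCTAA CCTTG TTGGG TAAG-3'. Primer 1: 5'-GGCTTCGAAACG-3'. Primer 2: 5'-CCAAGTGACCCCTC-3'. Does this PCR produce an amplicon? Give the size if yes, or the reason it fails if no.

Primer 1 (GGCTTCGAAACG) matches the top strand at positions 25–36 (3' end points downstream).
Primer 2 (CCAAGTGACCCCTC) also matches the top strand directly, at positions 96–109 — its reverse complement GAGGGGTCACTTGG is not present.
Both primers anneal to the bottom strand with 3' ends pointing the same way, so neither can prime synthesis back toward the other.

No product — both primers anneal to the same strand and extend in the same direction.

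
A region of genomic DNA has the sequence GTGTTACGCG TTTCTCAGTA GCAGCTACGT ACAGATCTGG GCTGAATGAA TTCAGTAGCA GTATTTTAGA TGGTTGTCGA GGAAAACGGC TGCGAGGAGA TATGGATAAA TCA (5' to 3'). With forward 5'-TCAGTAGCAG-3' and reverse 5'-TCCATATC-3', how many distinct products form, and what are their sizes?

Two products: 92 bp, 55 bp

The forward primer TCAGTAGCAG matches the top strand at positions 15–24, 52–61.
The reverse primer's reverse complement is GATATGGA, matching at positions 99–106.
Each forward site pairs with the reverse site to give a product ending at position 106: sizes 92, 55 bp.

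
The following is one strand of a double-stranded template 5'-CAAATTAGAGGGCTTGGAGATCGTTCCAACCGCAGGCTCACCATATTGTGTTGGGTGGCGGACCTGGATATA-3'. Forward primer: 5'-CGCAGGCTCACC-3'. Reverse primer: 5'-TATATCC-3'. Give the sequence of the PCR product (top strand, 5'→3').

Scanning the template, CGCAGGCTCACC occurs at positions 31–42; this primer anneals to the bottom strand there with its 3' end pointing downstream.
Taking the reverse complement of TATATCC gives GGATATA, found at positions 66–72 on the template; the primer anneals here to the top strand with its 3' end pointing upstream.
The product is the template from position 31 through 72 (42 bp).

5'-CGCAGGCTCACCATATTGTGTTGGGTGGCGGACCTGGATATA-3'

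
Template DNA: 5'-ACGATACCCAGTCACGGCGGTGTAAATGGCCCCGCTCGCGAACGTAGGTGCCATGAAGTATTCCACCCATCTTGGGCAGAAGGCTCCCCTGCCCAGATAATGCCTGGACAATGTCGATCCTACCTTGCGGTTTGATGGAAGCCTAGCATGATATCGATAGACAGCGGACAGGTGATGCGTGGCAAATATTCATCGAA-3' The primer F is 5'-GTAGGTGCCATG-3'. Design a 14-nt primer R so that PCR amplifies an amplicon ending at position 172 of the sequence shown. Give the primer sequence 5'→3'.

5'-CCTGTCCGCTGTCT-3'

The forward primer binds at positions 44–55; the product's 3' end on the top strand is position 172.
The reverse primer anneals to the top strand over positions 159–172, i.e. to AGACAGCGGACAGG.
Its sequence written 5'→3' is the reverse complement: CCTGTCCGCTGTCT.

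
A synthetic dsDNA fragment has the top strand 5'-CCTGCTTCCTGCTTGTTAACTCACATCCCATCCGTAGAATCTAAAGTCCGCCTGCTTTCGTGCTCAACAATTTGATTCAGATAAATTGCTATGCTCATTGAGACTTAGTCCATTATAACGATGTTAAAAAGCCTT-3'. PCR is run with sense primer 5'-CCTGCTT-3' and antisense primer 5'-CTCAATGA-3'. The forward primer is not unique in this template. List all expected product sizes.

102 bp, 95 bp, 52 bp

The forward primer CCTGCTT matches the top strand at positions 1–7, 8–14, 51–57.
The reverse primer's reverse complement is TCATTGAG, matching at positions 95–102.
Each forward site pairs with the reverse site to give a product ending at position 102: sizes 102, 95, 52 bp.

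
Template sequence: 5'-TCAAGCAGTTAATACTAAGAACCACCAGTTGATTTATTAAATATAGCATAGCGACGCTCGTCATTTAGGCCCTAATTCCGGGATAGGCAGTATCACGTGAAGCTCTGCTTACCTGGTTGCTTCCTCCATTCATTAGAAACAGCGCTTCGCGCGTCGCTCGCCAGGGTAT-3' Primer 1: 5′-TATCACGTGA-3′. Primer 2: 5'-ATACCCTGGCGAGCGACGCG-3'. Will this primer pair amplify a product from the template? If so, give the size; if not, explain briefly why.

Primer 1 (TATCACGTGA) matches the top strand at positions 91–100; it acts as a forward primer.
Primer 2's reverse complement is CGCGTCGCTCGCCAGGGTAT, matching the top strand at positions 150–169; it acts as a reverse primer.
The 3' ends face each other across positions 91–169, giving a 79 bp product.

Yes — a 79 bp product.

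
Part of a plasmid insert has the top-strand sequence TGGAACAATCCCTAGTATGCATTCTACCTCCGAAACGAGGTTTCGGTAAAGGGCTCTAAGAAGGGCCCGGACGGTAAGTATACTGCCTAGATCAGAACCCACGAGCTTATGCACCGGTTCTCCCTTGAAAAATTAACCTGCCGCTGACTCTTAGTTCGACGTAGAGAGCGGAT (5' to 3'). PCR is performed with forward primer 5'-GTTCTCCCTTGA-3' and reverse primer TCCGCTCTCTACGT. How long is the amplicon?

56 bp

Scanning the template, GTTCTCCCTTGA occurs at positions 117–128; this primer anneals to the bottom strand there with its 3' end pointing downstream.
Taking the reverse complement of TCCGCTCTCTACGT gives ACGTAGAGAGCGGA, found at positions 159–172 on the template; the primer anneals here to the top strand with its 3' end pointing upstream.
Product length = (reverse-primer end) − (forward-primer start) + 1 = 172 − 117 + 1 = 56 bp.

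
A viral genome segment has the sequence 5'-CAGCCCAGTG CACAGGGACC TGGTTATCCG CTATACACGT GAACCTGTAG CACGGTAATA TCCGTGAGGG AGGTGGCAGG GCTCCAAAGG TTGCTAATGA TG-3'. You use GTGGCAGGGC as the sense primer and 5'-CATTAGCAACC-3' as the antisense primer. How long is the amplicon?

27 bp

The forward primer matches the template at positions 73–82.
The reverse primer's reverse complement is GGTTGCTAATG, which matches the template at positions 89–99.
Amplicon spans positions 73–99: 27 bp.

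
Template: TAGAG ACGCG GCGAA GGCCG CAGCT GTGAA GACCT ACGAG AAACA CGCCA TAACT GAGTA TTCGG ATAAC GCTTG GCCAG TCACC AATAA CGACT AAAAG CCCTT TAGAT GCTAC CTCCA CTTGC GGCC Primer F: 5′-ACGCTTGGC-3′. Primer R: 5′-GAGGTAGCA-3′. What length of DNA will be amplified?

Scanning the template, ACGCTTGGC occurs at positions 69–77; this primer anneals to the bottom strand there with its 3' end pointing downstream.
Taking the reverse complement of GAGGTAGCA gives TGCTACCTC, found at positions 110–118 on the template; the primer anneals here to the top strand with its 3' end pointing upstream.
The product runs from position 69 to position 118, so its length is 118 − 69 + 1 = 50 bp.

50 bp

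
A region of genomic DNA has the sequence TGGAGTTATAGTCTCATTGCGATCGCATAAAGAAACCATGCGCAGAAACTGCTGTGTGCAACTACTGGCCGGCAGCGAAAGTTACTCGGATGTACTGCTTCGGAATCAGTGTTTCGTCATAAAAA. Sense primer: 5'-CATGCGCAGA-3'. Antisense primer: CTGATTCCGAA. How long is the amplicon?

The forward primer matches the template at positions 37–46.
Reverse complement of the reverse primer: TTCGGAATCAG. This occurs on the top strand at positions 99–109.
Product length = (reverse-primer end) − (forward-primer start) + 1 = 109 − 37 + 1 = 73 bp.

73 bp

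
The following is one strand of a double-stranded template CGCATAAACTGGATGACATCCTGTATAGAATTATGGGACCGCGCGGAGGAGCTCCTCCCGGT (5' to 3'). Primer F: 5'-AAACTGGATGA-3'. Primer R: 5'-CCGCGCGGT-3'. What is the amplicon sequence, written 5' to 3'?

Forward primer AAACTGGATGA is found on the top strand at positions 6–16.
Reverse complement of the reverse primer: ACCGCGCGG. This occurs on the top strand at positions 38–46.
The product is the template from position 6 through 46 (41 bp).

5'-AAACTGGATGACATCCTGTATAGAATTATGGGACCGCGCGG-3'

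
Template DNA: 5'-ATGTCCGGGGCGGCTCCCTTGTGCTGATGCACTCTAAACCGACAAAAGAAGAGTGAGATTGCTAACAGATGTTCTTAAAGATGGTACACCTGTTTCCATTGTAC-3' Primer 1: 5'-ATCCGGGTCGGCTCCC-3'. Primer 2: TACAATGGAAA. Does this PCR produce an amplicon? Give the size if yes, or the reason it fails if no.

Primer 1 (ATCCGGGTCGGCTCCC) does not match the top strand, and its reverse complement GGGAGCCGACCCGGAT does not match either.
With no annealing site for primer 1, no amplification occurs.

No product — primer 1 has no binding site in the template.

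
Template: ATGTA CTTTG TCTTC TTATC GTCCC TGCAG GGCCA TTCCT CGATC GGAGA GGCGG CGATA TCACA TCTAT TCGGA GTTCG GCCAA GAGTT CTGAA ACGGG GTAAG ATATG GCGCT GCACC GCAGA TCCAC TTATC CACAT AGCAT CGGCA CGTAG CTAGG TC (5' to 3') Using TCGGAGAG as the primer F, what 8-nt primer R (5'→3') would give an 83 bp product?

5'-ATCTGCGG-3'

The forward primer binds at positions 44–51, so an 83 bp product ends at position 44 + 83 − 1 = 126.
The reverse primer anneals to the top strand over positions 119–126, i.e. to CCGCAGAT.
Its sequence written 5'→3' is the reverse complement: ATCTGCGG.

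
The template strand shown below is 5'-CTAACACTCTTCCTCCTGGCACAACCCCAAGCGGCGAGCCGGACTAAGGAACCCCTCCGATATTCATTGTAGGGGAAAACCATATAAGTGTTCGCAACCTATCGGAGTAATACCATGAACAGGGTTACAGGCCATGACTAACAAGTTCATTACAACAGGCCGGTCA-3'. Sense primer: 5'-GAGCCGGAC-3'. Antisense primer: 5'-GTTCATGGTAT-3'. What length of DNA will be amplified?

85 bp

Forward primer GAGCCGGAC is found on the top strand at positions 36–44.
Reverse complement of the reverse primer: ATACCATGAAC. This occurs on the top strand at positions 110–120.
The product runs from position 36 to position 120, so its length is 120 − 36 + 1 = 85 bp.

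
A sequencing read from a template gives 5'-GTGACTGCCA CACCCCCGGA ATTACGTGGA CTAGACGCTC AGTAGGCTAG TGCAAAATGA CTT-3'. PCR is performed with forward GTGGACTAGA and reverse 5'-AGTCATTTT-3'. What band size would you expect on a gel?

The forward primer matches the template at positions 26–35.
Reverse complement of the reverse primer: AAAATGACT. This occurs on the top strand at positions 54–62.
Amplicon spans positions 26–62: 37 bp.

37 bp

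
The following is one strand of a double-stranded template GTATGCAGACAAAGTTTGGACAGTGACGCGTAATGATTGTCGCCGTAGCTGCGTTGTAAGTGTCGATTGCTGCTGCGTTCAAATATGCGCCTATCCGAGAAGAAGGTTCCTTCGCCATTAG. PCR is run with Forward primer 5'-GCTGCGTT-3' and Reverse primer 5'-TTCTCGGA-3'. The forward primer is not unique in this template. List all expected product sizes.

The forward primer GCTGCGTT matches the top strand at positions 48–55, 72–79.
The reverse primer's reverse complement is TCCGAGAA, matching at positions 94–101.
Each forward site pairs with the reverse site to give a product ending at position 101: sizes 54, 30 bp.

54 bp, 30 bp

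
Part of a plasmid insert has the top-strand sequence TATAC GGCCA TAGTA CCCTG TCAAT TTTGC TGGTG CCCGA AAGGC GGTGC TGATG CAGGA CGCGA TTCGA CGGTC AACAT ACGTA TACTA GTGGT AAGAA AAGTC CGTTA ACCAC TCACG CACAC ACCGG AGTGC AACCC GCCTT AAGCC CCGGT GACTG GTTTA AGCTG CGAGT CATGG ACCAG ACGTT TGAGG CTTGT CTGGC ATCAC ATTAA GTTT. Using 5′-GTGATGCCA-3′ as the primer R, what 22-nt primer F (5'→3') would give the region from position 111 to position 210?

5'-ACCACTCACGCACACACCGGAG-3'

The reverse primer's reverse complement TGGCATCAC matches the template at positions 202–210; the product starts at position 111.
The forward primer is identical to the top strand over positions 111–132: ACCACTCACGCACACACCGGAG.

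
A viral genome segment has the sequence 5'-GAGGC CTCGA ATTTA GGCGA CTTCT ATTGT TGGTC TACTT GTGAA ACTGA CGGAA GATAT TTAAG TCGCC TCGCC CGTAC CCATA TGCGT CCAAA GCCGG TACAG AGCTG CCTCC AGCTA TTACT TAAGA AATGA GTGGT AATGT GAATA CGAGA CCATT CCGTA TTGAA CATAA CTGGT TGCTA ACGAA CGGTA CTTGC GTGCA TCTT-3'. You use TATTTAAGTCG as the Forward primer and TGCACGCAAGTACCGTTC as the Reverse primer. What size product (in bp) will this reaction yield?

148 bp

Scanning the template, TATTTAAGTCG occurs at positions 58–68; this primer anneals to the bottom strand there with its 3' end pointing downstream.
Taking the reverse complement of TGCACGCAAGTACCGTTC gives GAACGGTACTTGCGTGCA, found at positions 188–205 on the template; the primer anneals here to the top strand with its 3' end pointing upstream.
Amplicon spans positions 58–205: 148 bp.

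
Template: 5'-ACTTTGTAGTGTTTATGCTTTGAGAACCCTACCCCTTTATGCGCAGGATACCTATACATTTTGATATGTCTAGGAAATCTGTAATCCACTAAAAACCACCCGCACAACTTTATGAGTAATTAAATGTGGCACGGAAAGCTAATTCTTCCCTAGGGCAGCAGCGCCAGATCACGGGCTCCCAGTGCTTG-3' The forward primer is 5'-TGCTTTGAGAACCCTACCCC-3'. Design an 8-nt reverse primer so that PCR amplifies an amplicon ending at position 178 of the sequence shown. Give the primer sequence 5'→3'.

5'-GAGCCCGT-3'

The forward primer binds at positions 16–35; the product's 3' end on the top strand is position 178.
The reverse primer anneals to the top strand over positions 171–178, i.e. to ACGGGCTC.
Its sequence written 5'→3' is the reverse complement: GAGCCCGT.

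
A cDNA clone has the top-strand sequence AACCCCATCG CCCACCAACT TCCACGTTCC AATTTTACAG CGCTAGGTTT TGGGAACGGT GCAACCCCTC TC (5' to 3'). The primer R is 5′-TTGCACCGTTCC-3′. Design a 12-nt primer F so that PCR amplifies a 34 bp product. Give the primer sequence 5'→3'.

The reverse primer's reverse complement GGAACGGTGCAA matches the template at positions 53–64, so the product ends at position 64.
A 34 bp product then starts at position 64 − 34 + 1 = 31.
The forward primer is identical to the top strand there: AATTTTACAGCG.

5'-AATTTTACAGCG-3'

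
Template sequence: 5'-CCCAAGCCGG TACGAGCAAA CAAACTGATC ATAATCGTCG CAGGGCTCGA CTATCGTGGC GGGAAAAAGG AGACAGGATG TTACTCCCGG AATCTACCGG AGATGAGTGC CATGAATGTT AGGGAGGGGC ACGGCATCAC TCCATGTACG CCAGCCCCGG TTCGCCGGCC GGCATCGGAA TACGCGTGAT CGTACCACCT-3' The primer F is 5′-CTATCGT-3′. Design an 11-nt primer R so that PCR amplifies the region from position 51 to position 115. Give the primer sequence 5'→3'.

The product's 3' end on the top strand is position 115.
The reverse primer anneals to the top strand over positions 105–115, i.e. to GAGTGCCATGA.
Its sequence written 5'→3' is the reverse complement: TCATGGCACTC.

5'-TCATGGCACTC-3'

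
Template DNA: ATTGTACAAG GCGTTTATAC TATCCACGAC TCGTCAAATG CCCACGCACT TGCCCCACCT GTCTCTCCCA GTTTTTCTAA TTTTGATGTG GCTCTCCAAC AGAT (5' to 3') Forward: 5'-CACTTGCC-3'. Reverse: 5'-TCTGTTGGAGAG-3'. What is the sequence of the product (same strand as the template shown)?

The forward primer matches the template at positions 47–54.
Reverse complement of the reverse primer: CTCTCCAACAGA. This occurs on the top strand at positions 92–103.
The product is the template from position 47 through 103 (57 bp).

5'-CACTTGCCCCACCTGTCTCTCCCAGTTTTTCTAATTTTGATGTGGCTCTCCAACAGA-3'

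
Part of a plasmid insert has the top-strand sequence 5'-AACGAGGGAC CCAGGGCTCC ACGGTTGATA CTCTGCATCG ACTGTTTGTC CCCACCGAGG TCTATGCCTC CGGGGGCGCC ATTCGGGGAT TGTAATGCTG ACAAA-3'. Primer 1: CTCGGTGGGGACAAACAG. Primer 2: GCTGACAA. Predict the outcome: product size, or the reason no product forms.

No product — the primers' 3' ends point away from each other.

Primer 1 (CTCGGTGGGGACAAACAG) has reverse complement CTGTTTGTCCCCACCGAG, which matches the top strand at positions 42–59; primer 1 anneals to the top strand there with its 3' end pointing upstream toward position 42.
Primer 2 (GCTGACAA) matches the top strand directly at positions 97–104; it anneals to the bottom strand with its 3' end pointing downstream toward position 104.
The 3' ends diverge (primer 1 extends toward position 1, primer 2 toward position 105), so the primers never converge on a shared product.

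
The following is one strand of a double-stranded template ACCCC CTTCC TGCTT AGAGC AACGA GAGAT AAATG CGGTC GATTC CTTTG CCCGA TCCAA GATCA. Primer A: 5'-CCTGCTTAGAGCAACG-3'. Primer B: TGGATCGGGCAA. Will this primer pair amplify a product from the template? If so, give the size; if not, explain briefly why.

Primer A (CCTGCTTAGAGCAACG) matches the top strand at positions 9–24; it acts as a forward primer.
Primer B's reverse complement is TTGCCCGATCCA, matching the top strand at positions 48–59; it acts as a reverse primer.
The 3' ends face each other across positions 9–59, giving a 51 bp product.

Yes — a 51 bp product.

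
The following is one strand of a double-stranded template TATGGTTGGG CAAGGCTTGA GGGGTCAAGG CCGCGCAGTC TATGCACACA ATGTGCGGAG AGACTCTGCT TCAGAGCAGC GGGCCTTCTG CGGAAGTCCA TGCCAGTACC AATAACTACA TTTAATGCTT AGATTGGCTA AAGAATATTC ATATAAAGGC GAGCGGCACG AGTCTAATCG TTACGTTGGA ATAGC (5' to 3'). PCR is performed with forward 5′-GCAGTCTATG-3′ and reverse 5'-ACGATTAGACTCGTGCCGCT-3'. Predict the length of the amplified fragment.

147 bp

Forward primer GCAGTCTATG is found on the top strand at positions 35–44.
The reverse primer's reverse complement is AGCGGCACGAGTCTAATCGT, which matches the template at positions 162–181.
Product length = (reverse-primer end) − (forward-primer start) + 1 = 181 − 35 + 1 = 147 bp.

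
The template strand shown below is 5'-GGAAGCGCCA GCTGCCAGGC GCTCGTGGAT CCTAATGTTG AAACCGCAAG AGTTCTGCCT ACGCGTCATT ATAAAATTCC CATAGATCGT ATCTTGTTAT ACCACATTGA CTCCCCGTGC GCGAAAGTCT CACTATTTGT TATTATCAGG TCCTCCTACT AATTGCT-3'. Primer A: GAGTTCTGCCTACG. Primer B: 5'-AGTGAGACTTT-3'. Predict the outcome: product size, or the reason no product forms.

Yes — an 85 bp product.

Primer A (GAGTTCTGCCTACG) matches the top strand at positions 50–63; it acts as a forward primer.
Primer B's reverse complement is AAAGTCTCACT, matching the top strand at positions 124–134; it acts as a reverse primer.
The 3' ends face each other across positions 50–134, giving an 85 bp product.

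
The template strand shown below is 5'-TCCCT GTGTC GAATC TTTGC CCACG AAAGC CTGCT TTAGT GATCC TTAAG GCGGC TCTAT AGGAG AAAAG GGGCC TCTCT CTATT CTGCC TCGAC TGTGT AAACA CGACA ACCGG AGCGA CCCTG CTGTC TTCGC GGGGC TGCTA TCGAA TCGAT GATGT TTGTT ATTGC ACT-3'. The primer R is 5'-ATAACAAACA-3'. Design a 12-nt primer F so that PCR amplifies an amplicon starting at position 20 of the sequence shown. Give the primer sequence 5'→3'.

The reverse primer's reverse complement TGTTTGTTAT matches the template at positions 158–167; the product starts at position 20.
The forward primer is identical to the top strand over positions 20–31: CCCACGAAAGCC.

5'-CCCACGAAAGCC-3'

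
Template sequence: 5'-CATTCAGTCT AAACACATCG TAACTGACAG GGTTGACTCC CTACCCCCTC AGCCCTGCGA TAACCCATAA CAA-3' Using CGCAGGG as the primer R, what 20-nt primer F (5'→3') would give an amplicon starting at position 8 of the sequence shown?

The reverse primer's reverse complement CCCTGCG matches the template at positions 53–59; the product starts at position 8.
The forward primer is identical to the top strand over positions 8–27: TCTAAACACATCGTAACTGA.

5'-TCTAAACACATCGTAACTGA-3'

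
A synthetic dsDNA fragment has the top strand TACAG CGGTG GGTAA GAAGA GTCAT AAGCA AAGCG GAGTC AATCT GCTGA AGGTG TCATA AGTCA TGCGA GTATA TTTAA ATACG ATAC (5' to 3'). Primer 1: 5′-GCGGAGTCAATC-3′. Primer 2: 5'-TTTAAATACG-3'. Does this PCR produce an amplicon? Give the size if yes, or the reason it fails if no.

Primer 1 (GCGGAGTCAATC) matches the top strand at positions 33–44 (3' end points downstream).
Primer 2 (TTTAAATACG) also matches the top strand directly, at positions 76–85 — its reverse complement CGTATTTAAA is not present.
Both primers anneal to the bottom strand with 3' ends pointing the same way, so neither can prime synthesis back toward the other.

No product — both primers anneal to the same strand and extend in the same direction.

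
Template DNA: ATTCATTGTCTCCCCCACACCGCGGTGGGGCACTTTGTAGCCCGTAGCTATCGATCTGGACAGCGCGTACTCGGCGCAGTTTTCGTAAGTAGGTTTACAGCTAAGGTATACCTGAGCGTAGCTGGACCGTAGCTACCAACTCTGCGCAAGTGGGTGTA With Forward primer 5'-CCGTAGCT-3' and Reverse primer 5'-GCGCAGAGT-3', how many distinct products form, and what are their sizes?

Two products: 106 bp, 21 bp

The forward primer CCGTAGCT matches the top strand at positions 42–49, 127–134.
The reverse primer's reverse complement is ACTCTGCGC, matching at positions 139–147.
Each forward site pairs with the reverse site to give a product ending at position 147: sizes 106, 21 bp.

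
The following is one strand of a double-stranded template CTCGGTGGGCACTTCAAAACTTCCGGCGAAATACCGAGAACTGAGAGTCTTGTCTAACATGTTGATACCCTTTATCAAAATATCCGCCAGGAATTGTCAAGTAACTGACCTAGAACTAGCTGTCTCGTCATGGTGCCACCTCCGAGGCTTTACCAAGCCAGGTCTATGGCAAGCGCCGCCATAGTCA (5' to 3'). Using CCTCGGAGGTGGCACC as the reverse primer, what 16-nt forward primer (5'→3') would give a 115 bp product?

5'-ACCGAGAACTGAGAGT-3'

The reverse primer's reverse complement GGTGCCACCTCCGAGG matches the template at positions 132–147, so the product ends at position 147.
A 115 bp product then starts at position 147 − 115 + 1 = 33.
The forward primer is identical to the top strand there: ACCGAGAACTGAGAGT.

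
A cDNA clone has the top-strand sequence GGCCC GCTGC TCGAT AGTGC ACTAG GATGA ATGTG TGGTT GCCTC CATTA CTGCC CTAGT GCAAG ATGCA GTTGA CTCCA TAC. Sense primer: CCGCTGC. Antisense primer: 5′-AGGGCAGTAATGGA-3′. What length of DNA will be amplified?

Scanning the template, CCGCTGC occurs at positions 4–10; this primer anneals to the bottom strand there with its 3' end pointing downstream.
Taking the reverse complement of AGGGCAGTAATGGA gives TCCATTACTGCCCT, found at positions 44–57 on the template; the primer anneals here to the top strand with its 3' end pointing upstream.
Product length = (reverse-primer end) − (forward-primer start) + 1 = 57 − 4 + 1 = 54 bp.

54 bp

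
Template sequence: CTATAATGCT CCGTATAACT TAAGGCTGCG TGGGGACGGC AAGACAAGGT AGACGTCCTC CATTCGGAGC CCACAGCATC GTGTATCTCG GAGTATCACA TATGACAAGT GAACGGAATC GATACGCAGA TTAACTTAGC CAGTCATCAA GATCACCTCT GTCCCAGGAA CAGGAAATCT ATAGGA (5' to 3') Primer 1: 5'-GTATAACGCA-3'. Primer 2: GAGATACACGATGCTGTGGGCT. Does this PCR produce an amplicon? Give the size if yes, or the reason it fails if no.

Primer 1 (GTATAACGCA) does not match the top strand, and its reverse complement TGCGTTATAC does not match either.
With no annealing site for primer 1, no amplification occurs.

No product — primer 1 has no binding site in the template.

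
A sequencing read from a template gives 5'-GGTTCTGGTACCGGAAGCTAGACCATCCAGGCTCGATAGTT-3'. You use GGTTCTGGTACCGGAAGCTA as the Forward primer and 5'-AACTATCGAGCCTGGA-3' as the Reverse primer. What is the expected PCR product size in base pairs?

The forward primer matches the template at positions 1–20.
Taking the reverse complement of AACTATCGAGCCTGGA gives TCCAGGCTCGATAGTT, found at positions 26–41 on the template; the primer anneals here to the top strand with its 3' end pointing upstream.
Product length = (reverse-primer end) − (forward-primer start) + 1 = 41 − 1 + 1 = 41 bp.

41 bp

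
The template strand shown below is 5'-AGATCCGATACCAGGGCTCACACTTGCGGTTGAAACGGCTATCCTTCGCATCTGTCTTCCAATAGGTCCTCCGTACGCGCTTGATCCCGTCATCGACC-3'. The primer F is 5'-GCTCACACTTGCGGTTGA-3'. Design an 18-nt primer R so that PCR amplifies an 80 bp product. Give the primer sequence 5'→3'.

5'-CGATGACGGGATCAAGCG-3'

The forward primer binds at positions 16–33, so an 80 bp product ends at position 16 + 80 − 1 = 95.
The reverse primer anneals to the top strand over positions 78–95, i.e. to CGCTTGATCCCGTCATCG.
Its sequence written 5'→3' is the reverse complement: CGATGACGGGATCAAGCG.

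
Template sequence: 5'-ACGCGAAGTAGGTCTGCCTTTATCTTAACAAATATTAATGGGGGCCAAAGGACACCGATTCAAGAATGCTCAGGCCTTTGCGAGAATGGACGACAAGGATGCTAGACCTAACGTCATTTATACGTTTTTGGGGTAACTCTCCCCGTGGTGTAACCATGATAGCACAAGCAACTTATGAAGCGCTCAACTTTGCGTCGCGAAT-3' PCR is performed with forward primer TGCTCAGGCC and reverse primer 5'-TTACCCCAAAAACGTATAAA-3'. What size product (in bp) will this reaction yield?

70 bp

Forward primer TGCTCAGGCC is found on the top strand at positions 67–76.
Reverse complement of the reverse primer: TTTATACGTTTTTGGGGTAA. This occurs on the top strand at positions 117–136.
Amplicon spans positions 67–136: 70 bp.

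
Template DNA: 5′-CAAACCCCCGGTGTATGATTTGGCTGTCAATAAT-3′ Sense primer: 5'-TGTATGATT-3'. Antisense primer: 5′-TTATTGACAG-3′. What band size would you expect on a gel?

Scanning the template, TGTATGATT occurs at positions 12–20; this primer anneals to the bottom strand there with its 3' end pointing downstream.
The reverse primer's reverse complement is CTGTCAATAA, which matches the template at positions 24–33.
Amplicon spans positions 12–33: 22 bp.

22 bp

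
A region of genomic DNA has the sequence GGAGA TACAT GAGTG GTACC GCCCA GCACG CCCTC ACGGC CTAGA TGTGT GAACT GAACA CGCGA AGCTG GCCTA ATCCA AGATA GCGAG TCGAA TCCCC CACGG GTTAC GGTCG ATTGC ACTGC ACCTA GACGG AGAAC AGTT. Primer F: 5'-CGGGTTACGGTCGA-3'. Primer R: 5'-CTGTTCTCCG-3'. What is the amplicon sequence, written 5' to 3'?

The forward primer matches the template at positions 103–116.
The reverse primer's reverse complement is CGGAGAACAG, which matches the template at positions 133–142.
The product is the template from position 103 through 142 (40 bp).

5'-CGGGTTACGGTCGATTGCACTGCACCTAGACGGAGAACAG-3'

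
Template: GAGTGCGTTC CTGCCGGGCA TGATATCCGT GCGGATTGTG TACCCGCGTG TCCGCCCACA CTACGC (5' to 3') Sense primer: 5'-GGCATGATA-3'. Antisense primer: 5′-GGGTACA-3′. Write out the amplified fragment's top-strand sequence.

Scanning the template, GGCATGATA occurs at positions 17–25; this primer anneals to the bottom strand there with its 3' end pointing downstream.
Reverse complement of the reverse primer: TGTACCC. This occurs on the top strand at positions 39–45.
The product is the template from position 17 through 45 (29 bp).

5'-GGCATGATATCCGTGCGGATTGTGTACCC-3'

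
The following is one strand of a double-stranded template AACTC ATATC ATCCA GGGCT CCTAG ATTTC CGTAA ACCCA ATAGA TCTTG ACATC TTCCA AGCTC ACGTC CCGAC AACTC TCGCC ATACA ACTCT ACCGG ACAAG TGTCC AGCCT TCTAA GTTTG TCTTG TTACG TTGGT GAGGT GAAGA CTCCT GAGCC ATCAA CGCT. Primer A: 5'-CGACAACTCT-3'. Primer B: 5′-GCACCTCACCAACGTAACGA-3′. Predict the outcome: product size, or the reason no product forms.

No product — primer B has no binding site in the template.

Primer B (GCACCTCACCAACGTAACGA) does not match the top strand, and its reverse complement TCGTTACGTTGGTGAGGTGC does not match either.
With no annealing site for primer B, no amplification occurs.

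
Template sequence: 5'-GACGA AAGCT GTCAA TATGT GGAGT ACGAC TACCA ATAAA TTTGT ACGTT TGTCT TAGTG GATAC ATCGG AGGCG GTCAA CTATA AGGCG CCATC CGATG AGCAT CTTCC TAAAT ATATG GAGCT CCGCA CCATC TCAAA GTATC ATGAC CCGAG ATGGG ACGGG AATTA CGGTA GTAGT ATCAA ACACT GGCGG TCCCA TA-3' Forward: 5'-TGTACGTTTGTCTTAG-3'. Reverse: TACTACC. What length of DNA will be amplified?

136 bp

Scanning the template, TGTACGTTTGTCTTAG occurs at positions 43–58; this primer anneals to the bottom strand there with its 3' end pointing downstream.
The reverse primer's reverse complement is GGTAGTA, which matches the template at positions 172–178.
The product runs from position 43 to position 178, so its length is 178 − 43 + 1 = 136 bp.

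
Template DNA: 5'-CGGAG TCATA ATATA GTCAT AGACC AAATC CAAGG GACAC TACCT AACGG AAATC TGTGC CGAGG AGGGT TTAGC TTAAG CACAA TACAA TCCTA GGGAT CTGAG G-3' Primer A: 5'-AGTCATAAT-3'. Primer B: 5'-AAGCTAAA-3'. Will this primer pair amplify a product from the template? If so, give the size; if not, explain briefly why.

Primer A (AGTCATAAT) matches the top strand at positions 4–12; it acts as a forward primer.
Primer B's reverse complement is TTTAGCTT, matching the top strand at positions 70–77; it acts as a reverse primer.
The 3' ends face each other across positions 4–77, giving a 74 bp product.

Yes — a 74 bp product.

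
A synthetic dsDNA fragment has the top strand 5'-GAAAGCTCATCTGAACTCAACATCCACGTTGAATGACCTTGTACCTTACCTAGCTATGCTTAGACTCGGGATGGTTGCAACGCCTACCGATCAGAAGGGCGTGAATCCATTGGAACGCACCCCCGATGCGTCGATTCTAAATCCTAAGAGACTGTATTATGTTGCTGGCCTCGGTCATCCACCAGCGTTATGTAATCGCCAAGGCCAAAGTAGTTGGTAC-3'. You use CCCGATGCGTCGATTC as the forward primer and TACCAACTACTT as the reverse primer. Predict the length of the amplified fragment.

The forward primer matches the template at positions 122–137.
Taking the reverse complement of TACCAACTACTT gives AAGTAGTTGGTA, found at positions 208–219 on the template; the primer anneals here to the top strand with its 3' end pointing upstream.
Product length = (reverse-primer end) − (forward-primer start) + 1 = 219 − 122 + 1 = 98 bp.

98 bp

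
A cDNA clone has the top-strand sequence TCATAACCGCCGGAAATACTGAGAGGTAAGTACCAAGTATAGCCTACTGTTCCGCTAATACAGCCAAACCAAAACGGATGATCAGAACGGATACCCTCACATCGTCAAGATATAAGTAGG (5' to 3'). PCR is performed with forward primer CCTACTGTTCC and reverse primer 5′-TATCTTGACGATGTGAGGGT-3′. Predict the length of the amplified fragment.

70 bp

Forward primer CCTACTGTTCC is found on the top strand at positions 43–53.
Taking the reverse complement of TATCTTGACGATGTGAGGGT gives ACCCTCACATCGTCAAGATA, found at positions 93–112 on the template; the primer anneals here to the top strand with its 3' end pointing upstream.
Product length = (reverse-primer end) − (forward-primer start) + 1 = 112 − 43 + 1 = 70 bp.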